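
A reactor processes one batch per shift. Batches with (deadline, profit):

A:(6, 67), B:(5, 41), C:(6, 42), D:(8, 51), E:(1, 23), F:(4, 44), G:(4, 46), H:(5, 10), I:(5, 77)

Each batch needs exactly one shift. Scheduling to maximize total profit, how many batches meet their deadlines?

7

Take jobs in profit order; each goes to the latest open slot no later than its deadline.
By profit: I(d5,77), A(d6,67), D(d8,51), G(d4,46), F(d4,44), C(d6,42), B(d5,41), E(d1,23), H(d5,10)
I→slot 5; A→slot 6; D→slot 8; G→slot 4; F→slot 3; C→slot 2; B→slot 1; E skipped; H skipped.
7 of 9 scheduled.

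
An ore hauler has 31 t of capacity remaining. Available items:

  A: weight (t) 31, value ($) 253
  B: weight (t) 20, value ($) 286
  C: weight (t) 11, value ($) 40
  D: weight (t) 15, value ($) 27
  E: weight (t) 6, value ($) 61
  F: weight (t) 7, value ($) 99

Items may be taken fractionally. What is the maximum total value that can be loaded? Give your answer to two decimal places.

425.67

Greedy by value/weight ratio, highest first.
Order: B (286/20=14.30) > F (99/7=14.14) > E (61/6=10.17) > A (253/31=8.16) > C (40/11=3.64) > D (27/15=1.80)
Fill: take B (20 @ 286) → take F (7 @ 99) → take 4/6 of E → 40.67; 31/31 used.
Total value = 425.67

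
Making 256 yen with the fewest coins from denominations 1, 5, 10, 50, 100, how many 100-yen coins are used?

2

256 − 2×100→56 − 1×50→6 − 1×5→1 − 1×1→0
Count of 100: 2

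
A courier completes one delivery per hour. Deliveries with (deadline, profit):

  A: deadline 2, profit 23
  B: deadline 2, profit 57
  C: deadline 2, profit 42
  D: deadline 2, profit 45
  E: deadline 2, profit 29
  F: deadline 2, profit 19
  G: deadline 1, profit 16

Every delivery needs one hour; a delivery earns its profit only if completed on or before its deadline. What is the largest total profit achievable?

102

Take jobs in profit order; each goes to the latest open slot no later than its deadline.
Profit order: B=57 D=45 C=42 E=29 A=23 F=19 G=16
Assign: B→slot 2, D→slot 1, C skipped, E skipped, A skipped, F skipped, G skipped.
Slots: [1:D] [2:B]
Profit = 45 + 57 = 102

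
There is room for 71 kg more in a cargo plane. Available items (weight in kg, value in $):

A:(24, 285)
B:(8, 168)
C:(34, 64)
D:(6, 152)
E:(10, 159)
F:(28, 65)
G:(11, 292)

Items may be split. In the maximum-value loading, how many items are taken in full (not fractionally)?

5

Greedy by value/weight ratio, highest first.
Order: G (292/11=26.55) > D (152/6=25.33) > B (168/8=21.00) > E (159/10=15.90) > A (285/24=11.88) > F (65/28=2.32) > C (64/34=1.88)
Fill: take G (11 @ 292) → take D (6 @ 152) → take B (8 @ 168) → take E (10 @ 159) → take A (24 @ 285) → take 12/28 of F → 27.86; 71/71 used.
5 item(s) taken whole; one partial (take 12/28 of F).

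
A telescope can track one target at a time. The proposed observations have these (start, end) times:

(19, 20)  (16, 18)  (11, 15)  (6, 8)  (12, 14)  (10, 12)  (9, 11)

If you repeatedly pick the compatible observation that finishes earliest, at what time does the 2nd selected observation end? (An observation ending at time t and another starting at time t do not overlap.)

11

Order by finish time; keep every interval that doesn't clash with the previous kept one.
By end time: (6,8), (9,11), (10,12), (12,14), (11,15), (16,18), (19,20).
Pick (6,8); next start ≥ 8 → (9,11); next start ≥ 11 → (12,14); next start ≥ 14 → (16,18); next start ≥ 18 → (19,20).
Selected: (6,8) (9,11) (12,14) (16,18) (19,20)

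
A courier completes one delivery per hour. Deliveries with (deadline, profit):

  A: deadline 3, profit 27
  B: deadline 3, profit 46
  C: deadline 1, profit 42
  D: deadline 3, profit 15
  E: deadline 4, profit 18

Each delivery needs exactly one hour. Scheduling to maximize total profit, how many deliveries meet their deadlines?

4

Sort by profit descending; place each in the latest free slot ≤ its deadline.
By profit: B(d3,46), C(d1,42), A(d3,27), E(d4,18), D(d3,15)
B→slot 3; C→slot 1; A→slot 2; E→slot 4; D skipped.
4 of 5 scheduled.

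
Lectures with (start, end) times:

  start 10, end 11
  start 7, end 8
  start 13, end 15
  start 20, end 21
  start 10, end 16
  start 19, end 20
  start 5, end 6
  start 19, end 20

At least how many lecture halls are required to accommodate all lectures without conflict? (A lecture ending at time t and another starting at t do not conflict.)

Events (time:±→running): 5:+→1 6:-→0 7:+→1 8:-→0 10:+→1 10:+→2 … peak 2.

2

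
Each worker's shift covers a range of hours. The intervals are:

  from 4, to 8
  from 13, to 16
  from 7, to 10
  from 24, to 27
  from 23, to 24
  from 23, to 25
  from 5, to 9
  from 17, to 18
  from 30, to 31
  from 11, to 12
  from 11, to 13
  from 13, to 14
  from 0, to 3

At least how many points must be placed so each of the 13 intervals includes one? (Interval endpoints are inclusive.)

7

Sort by right endpoint; whenever an interval is uncovered, place a point at its right end.
By right end: [0,3]  [4,8]  [5,9]  [7,10]  [11,12]  [11,13]  [13,14]  [13,16]  [17,18]  [23,24]  [23,25]  [24,27]  [30,31]
[0,3] uncovered → point at 3; [4,8] uncovered → point at 8; [11,12] uncovered → point at 12; [13,14] uncovered → point at 14; [17,18] uncovered → point at 18; [23,24] uncovered → point at 24; [30,31] uncovered → point at 31.
Points: 3, 8, 12, 14, 18, 24, 31 (7 total).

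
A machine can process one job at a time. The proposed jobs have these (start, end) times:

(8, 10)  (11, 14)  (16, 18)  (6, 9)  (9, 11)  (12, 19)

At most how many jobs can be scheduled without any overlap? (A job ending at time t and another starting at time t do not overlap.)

4

Sorted by end: (6,9)  (8,10)  (9,11)  (11,14)  (16,18)  (12,19)
take (6,9); take (9,11); take (11,14); take (16,18).
Selected 4 jobs.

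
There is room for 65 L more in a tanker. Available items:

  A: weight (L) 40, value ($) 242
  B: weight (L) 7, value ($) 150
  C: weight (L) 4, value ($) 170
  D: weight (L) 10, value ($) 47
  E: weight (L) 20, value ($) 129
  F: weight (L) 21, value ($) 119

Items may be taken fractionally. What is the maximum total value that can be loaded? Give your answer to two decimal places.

654.70

Sort by value per unit weight and fill in that order.
Ratios (sorted): C 42.50, B 21.43, E 6.45, A 6.05, F 5.67, D 4.70
take C (4 @ 170); take B (7 @ 150); take E (20 @ 129); take 34/40 of A → 205.70. Capacity used 65/65.
Total value = 654.70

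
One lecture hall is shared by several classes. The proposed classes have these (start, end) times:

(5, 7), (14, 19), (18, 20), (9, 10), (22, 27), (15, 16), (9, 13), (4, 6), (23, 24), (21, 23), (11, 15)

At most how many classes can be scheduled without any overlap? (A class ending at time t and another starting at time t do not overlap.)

By end time: (4,6), (5,7), (9,10), (9,13), (11,15), (15,16), (14,19), (18,20), (21,23), (23,24), (22,27).
Pick (4,6); next start ≥ 6 → (9,10); next start ≥ 10 → (11,15); next start ≥ 15 → (15,16); next start ≥ 16 → (18,20); next start ≥ 20 → (21,23); next start ≥ 23 → (23,24).
Selected 7 classes.

7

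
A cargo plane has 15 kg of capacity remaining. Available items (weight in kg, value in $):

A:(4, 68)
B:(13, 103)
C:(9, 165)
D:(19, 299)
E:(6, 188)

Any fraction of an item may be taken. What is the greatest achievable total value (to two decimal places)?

353.00

Ratios (sorted): E 31.33, C 18.33, A 17.00, D 15.74, B 7.92
take E (6 @ 188); take C (9 @ 165). Capacity used 15/15.
Total value = 353.00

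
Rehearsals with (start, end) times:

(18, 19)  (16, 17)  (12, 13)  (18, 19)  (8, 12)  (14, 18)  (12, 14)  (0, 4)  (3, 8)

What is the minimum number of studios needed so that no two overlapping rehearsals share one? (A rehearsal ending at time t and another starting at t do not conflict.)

starts: [0, 3, 8, 12, 12, 14, 16, 18, 18]
ends:   [4, 8, 12, 13, 14, 17, 18, 19, 19]
s0→1 s3→2  — peak 2.

2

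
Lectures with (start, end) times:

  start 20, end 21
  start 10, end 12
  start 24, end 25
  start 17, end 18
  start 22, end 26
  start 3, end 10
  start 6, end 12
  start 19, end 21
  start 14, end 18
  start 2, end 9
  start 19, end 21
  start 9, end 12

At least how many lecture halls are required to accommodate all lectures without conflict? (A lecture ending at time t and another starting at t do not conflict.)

starts: [2, 3, 6, 9, 10, 14, 17, 19, 19, 20, 22, 24]
ends:   [9, 10, 12, 12, 12, 18, 18, 21, 21, 21, 25, 26]
s2→1 s3→2 s6→3  — peak 3.

3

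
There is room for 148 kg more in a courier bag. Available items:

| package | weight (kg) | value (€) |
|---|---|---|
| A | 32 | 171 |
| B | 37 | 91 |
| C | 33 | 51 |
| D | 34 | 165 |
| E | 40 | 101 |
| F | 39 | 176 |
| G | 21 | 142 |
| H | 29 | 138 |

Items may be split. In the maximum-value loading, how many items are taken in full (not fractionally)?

4

Greedy by value/weight ratio, highest first.
Ratios (sorted): G 6.76, A 5.34, D 4.85, H 4.76, F 4.51, E 2.52, B 2.46, C 1.55
take G (21 @ 142); take A (32 @ 171); take D (34 @ 165); take H (29 @ 138); take 32/39 of F → 144.41. Capacity used 148/148.
4 item(s) taken whole; one partial (take 32/39 of F).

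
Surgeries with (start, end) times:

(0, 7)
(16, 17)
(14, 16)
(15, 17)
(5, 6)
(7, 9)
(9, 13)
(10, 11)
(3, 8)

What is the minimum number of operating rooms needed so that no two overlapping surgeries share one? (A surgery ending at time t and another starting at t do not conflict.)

3

The answer is the maximum number of intervals overlapping at any instant.
starts: [0, 3, 5, 7, 9, 10, 14, 15, 16]
ends:   [6, 7, 8, 9, 11, 13, 16, 17, 17]
s0→1 s3→2 s5→3  — peak 3.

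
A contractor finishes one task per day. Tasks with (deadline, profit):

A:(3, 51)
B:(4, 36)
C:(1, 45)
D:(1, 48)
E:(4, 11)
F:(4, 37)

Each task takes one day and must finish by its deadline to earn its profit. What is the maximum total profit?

Sort by profit descending; place each in the latest free slot ≤ its deadline.
Profit order: A=51 D=48 C=45 F=37 B=36 E=11
Assign: A→slot 3, D→slot 1, C skipped, F→slot 4, B→slot 2, E skipped.
Slots: [1:D] [2:B] [3:A] [4:F]
Profit = 48 + 36 + 51 + 37 = 172

172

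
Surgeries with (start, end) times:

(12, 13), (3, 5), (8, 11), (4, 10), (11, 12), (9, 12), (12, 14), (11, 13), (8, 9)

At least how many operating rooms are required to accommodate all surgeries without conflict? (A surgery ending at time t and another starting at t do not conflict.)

Count concurrent intervals with a sweep; the peak is the room count.
starts: [3, 4, 8, 8, 9, 11, 11, 12, 12]
ends:   [5, 9, 10, 11, 12, 12, 13, 13, 14]
s3→1 s4→2 e5→1 s8→2 s8→3  — peak 3.

3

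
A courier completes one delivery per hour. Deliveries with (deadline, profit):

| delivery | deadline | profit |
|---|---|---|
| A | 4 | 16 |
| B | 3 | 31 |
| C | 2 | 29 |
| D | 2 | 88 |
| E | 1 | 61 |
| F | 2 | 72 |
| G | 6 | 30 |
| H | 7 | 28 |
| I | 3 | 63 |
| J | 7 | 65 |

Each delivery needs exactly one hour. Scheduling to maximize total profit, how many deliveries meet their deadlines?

Sort by profit descending; place each in the latest free slot ≤ its deadline.
By profit: D(d2,88), F(d2,72), J(d7,65), I(d3,63), E(d1,61), B(d3,31), G(d6,30), C(d2,29), H(d7,28), A(d4,16)
D→slot 2; F→slot 1; J→slot 7; I→slot 3; E skipped; B skipped; G→slot 6; C skipped; H→slot 5; A→slot 4.
7 of 10 scheduled.

7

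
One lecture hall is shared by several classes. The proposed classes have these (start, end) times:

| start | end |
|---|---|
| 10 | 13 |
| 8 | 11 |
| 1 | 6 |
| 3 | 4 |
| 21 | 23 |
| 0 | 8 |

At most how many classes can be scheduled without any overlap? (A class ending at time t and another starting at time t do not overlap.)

Sort by end time and greedily take each interval whose start is ≥ the last chosen end.
By end time: (3,4), (1,6), (0,8), (8,11), (10,13), (21,23).
Pick (3,4); next start ≥ 4 → (8,11); next start ≥ 11 → (21,23).
Selected 3 classes.

3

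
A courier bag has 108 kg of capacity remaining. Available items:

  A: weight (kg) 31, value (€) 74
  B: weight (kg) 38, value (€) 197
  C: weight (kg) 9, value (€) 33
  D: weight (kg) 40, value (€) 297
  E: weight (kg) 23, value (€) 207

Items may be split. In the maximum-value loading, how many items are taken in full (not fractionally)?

Sort by value per unit weight and fill in that order.
Order: E (207/23=9.00) > D (297/40=7.42) > B (197/38=5.18) > C (33/9=3.67) > A (74/31=2.39)
Fill: take E (23 @ 207) → take D (40 @ 297) → take B (38 @ 197) → take 7/9 of C → 25.67; 108/108 used.
3 item(s) taken whole; one partial (take 7/9 of C).

3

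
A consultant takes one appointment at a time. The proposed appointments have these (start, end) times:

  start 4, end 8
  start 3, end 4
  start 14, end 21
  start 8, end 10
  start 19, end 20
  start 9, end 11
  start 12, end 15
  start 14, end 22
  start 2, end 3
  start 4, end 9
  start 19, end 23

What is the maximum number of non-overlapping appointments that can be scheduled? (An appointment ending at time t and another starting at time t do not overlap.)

Greedy by earliest finish: after sorting by end time, pick each interval compatible with the last pick.
Sorted by end: (2,3)  (3,4)  (4,8)  (4,9)  (8,10)  (9,11)  (12,15)  (19,20)  (14,21)  (14,22)  (19,23)
take (2,3); take (3,4); take (4,8); take (8,10); take (12,15); take (19,20).
Selected 6 appointments.

6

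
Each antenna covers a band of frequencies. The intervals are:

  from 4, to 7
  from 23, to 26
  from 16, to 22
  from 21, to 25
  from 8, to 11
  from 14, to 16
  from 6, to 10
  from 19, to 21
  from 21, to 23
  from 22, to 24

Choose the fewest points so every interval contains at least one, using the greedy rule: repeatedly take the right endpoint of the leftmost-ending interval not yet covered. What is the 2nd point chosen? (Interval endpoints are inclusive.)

11

Process intervals by earliest right end; each time one isn't hit yet, stab at its right endpoint.
Sorted: [4,7] [6,10] [8,11] [14,16] [19,21] [16,22] [21,23] [22,24] [21,25] [23,26]
{[4,7],[6,10]} hit by 7; {[8,11]} hit by 11; {[14,16]} hit by 16; {[19,21],[16,22],[21,23]} hit by 21; {[22,24],[21,25],[23,26]} hit by 24.
Points: 7, 11, 16, 21, 24 (5 total).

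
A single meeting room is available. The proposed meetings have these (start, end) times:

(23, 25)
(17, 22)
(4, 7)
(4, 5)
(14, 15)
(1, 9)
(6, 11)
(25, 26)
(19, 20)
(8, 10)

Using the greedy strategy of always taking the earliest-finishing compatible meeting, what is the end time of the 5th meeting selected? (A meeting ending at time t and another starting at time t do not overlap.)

25

Order by finish time; keep every interval that doesn't clash with the previous kept one.
Sorted by end: (4,5)  (4,7)  (1,9)  (8,10)  (6,11)  (14,15)  (19,20)  (17,22)  (23,25)  (25,26)
take (4,5); skip (1,9); take (8,10); take (14,15); take (19,20); skip (17,22); take (23,25); take (25,26).
Selected: (4,5) (8,10) (14,15) (19,20) (23,25) (25,26)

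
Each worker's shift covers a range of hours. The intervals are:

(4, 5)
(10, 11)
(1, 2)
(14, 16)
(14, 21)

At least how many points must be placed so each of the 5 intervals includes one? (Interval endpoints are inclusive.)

Process intervals by earliest right end; each time one isn't hit yet, stab at its right endpoint.
Sorted: [1,2] [4,5] [10,11] [14,16] [14,21]
{[1,2]} hit by 2; {[4,5]} hit by 5; {[10,11]} hit by 11; {[14,16],[14,21]} hit by 16.
Points: 2, 5, 11, 16 (4 total).

4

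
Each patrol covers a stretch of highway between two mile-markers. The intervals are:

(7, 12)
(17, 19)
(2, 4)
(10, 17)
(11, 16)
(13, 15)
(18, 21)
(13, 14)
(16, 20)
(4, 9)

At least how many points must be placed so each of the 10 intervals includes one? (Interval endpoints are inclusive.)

Process intervals by earliest right end; each time one isn't hit yet, stab at its right endpoint.
By right end: [2,4]  [4,9]  [7,12]  [13,14]  [13,15]  [11,16]  [10,17]  [17,19]  [16,20]  [18,21]
[2,4] uncovered → point at 4; [7,12] uncovered → point at 12; [13,14] uncovered → point at 14; [17,19] uncovered → point at 19.
Points: 4, 12, 14, 19 (4 total).

4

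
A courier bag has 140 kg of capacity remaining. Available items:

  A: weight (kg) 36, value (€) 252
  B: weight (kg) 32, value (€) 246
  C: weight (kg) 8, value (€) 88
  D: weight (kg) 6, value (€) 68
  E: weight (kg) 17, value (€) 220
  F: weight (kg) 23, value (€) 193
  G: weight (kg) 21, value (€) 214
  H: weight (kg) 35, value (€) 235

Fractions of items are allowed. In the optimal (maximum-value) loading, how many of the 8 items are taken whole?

6

Ratios (sorted): E 12.94, D 11.33, C 11.00, G 10.19, F 8.39, B 7.69, A 7.00, H 6.71
take E (17 @ 220); take D (6 @ 68); take C (8 @ 88); take G (21 @ 214); take F (23 @ 193); take B (32 @ 246); take 33/36 of A → 231.00. Capacity used 140/140.
6 item(s) taken whole; one partial (take 33/36 of A).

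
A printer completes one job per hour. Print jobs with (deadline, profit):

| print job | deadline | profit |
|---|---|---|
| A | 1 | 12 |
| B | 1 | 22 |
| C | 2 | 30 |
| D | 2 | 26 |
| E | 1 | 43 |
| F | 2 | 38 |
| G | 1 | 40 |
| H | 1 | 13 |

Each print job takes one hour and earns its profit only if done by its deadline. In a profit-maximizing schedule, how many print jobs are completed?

2

Profit order: E=43 G=40 F=38 C=30 D=26 B=22 H=13 A=12
Assign: E→slot 1, G skipped, F→slot 2, C skipped, D skipped, B skipped, H skipped, A skipped.
Slots: [1:E] [2:F]
2 of 8 scheduled.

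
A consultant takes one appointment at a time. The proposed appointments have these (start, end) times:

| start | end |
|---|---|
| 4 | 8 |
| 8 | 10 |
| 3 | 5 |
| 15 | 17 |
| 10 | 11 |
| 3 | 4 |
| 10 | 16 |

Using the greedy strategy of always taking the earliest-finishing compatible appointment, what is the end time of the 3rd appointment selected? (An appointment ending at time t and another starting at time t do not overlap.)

10

Sorted by end: (3,4)  (3,5)  (4,8)  (8,10)  (10,11)  (10,16)  (15,17)
take (3,4); take (4,8); take (8,10); take (10,11); take (15,17).
Selected: (3,4) (4,8) (8,10) (10,11) (15,17)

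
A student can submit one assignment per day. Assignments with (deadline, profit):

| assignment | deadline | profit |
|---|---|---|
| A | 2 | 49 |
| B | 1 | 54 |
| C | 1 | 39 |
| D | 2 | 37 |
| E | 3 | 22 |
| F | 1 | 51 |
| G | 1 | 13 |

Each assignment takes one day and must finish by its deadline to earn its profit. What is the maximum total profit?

125

By profit: B(d1,54), F(d1,51), A(d2,49), C(d1,39), D(d2,37), E(d3,22), G(d1,13)
B→slot 1; F skipped; A→slot 2; C skipped; D skipped; E→slot 3; G skipped.
Profit = 54 + 49 + 22 = 125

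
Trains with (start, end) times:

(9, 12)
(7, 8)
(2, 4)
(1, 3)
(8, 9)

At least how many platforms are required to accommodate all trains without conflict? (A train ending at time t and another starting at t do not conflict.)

The answer is the maximum number of intervals overlapping at any instant.
starts: [1, 2, 7, 8, 9]
ends:   [3, 4, 8, 9, 12]
s1→1 s2→2  — peak 2.

2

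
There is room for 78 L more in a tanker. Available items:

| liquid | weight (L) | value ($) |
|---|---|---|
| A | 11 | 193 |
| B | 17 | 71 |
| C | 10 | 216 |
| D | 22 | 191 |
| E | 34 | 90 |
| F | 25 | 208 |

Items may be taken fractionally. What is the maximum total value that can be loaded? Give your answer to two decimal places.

Order: C (216/10=21.60) > A (193/11=17.55) > D (191/22=8.68) > F (208/25=8.32) > B (71/17=4.18) > E (90/34=2.65)
Fill: take C (10 @ 216) → take A (11 @ 193) → take D (22 @ 191) → take F (25 @ 208) → take 10/17 of B → 41.76; 78/78 used.
Total value = 849.76

849.76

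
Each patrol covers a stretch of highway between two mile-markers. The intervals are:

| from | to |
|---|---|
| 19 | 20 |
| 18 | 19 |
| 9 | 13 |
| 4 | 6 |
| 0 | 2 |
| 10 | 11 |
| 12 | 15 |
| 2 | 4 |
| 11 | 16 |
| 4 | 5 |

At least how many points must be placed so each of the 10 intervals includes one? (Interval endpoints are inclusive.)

5

By right end: [0,2]  [2,4]  [4,5]  [4,6]  [10,11]  [9,13]  [12,15]  [11,16]  [18,19]  [19,20]
[0,2] uncovered → point at 2; [4,5] uncovered → point at 5; [10,11] uncovered → point at 11; [12,15] uncovered → point at 15; [18,19] uncovered → point at 19.
Points: 2, 5, 11, 15, 19 (5 total).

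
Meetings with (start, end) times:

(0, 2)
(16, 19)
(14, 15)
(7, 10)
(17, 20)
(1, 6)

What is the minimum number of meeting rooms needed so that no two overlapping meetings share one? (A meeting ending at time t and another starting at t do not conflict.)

Events (time:±→running): 0:+→1 1:+→2 … peak 2.

2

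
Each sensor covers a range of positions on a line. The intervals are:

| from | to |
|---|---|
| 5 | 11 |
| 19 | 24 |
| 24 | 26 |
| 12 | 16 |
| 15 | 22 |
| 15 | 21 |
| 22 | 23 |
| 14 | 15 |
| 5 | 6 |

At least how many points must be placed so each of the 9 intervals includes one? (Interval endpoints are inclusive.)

Sorted: [5,6] [5,11] [14,15] [12,16] [15,21] [15,22] [22,23] [19,24] [24,26]
{[5,6],[5,11]} hit by 6; {[14,15],[12,16],[15,21],[15,22]} hit by 15; {[22,23],[19,24]} hit by 23; {[24,26]} hit by 26.
Points: 6, 15, 23, 26 (4 total).

4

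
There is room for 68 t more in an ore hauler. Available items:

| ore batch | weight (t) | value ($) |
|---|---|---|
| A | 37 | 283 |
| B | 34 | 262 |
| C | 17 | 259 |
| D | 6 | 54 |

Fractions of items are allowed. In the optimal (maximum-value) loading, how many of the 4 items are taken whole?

3

Greedy by value/weight ratio, highest first.
Order: C (259/17=15.24) > D (54/6=9.00) > B (262/34=7.71) > A (283/37=7.65)
Fill: take C (17 @ 259) → take D (6 @ 54) → take B (34 @ 262) → take 11/37 of A → 84.14; 68/68 used.
3 item(s) taken whole; one partial (take 11/37 of A).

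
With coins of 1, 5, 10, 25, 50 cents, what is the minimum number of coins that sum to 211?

6

Use the largest denomination that fits, subtract, and repeat.
211 = 4×50 + 1×10 + 1×1
Total coins = 4 + 1 + 1 = 6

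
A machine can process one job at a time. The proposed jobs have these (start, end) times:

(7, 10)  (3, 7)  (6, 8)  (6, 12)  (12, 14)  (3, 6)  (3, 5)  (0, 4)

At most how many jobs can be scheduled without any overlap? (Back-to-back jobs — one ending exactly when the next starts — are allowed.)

Sorted by end: (0,4)  (3,5)  (3,6)  (3,7)  (6,8)  (7,10)  (6,12)  (12,14)
take (0,4); skip (3,6); skip (3,7); take (6,8); skip (7,10); take (12,14).
Selected 3 jobs.

3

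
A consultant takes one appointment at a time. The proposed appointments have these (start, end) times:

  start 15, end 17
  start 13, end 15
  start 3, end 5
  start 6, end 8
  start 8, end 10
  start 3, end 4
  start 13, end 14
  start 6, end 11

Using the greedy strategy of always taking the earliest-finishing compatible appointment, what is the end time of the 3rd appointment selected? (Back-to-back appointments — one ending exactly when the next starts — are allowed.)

Sort by end time and greedily take each interval whose start is ≥ the last chosen end.
Sorted by end: (3,4)  (3,5)  (6,8)  (8,10)  (6,11)  (13,14)  (13,15)  (15,17)
take (3,4); skip (3,5); take (6,8); take (8,10); take (13,14); take (15,17).
Selected: (3,4) (6,8) (8,10) (13,14) (15,17)

10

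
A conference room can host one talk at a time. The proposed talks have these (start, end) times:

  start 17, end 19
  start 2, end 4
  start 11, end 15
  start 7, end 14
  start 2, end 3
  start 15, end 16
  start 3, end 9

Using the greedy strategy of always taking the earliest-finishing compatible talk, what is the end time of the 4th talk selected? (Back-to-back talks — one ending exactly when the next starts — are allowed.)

16

Greedy by earliest finish: after sorting by end time, pick each interval compatible with the last pick.
Sorted by end: (2,3)  (2,4)  (3,9)  (7,14)  (11,15)  (15,16)  (17,19)
take (2,3); take (3,9); skip (7,14); take (11,15); take (15,16); take (17,19).
Selected: (2,3) (3,9) (11,15) (15,16) (17,19)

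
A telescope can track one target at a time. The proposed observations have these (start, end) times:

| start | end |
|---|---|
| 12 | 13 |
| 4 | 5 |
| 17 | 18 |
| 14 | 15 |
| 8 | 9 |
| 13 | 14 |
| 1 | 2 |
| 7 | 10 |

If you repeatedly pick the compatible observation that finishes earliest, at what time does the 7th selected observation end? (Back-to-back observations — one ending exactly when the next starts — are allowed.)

Greedy by earliest finish: after sorting by end time, pick each interval compatible with the last pick.
By end time: (1,2), (4,5), (8,9), (7,10), (12,13), (13,14), (14,15), (17,18).
Pick (1,2); next start ≥ 2 → (4,5); next start ≥ 5 → (8,9); next start ≥ 9 → (12,13); next start ≥ 13 → (13,14); next start ≥ 14 → (14,15); next start ≥ 15 → (17,18).
Selected: (1,2) (4,5) (8,9) (12,13) (13,14) (14,15) (17,18)

18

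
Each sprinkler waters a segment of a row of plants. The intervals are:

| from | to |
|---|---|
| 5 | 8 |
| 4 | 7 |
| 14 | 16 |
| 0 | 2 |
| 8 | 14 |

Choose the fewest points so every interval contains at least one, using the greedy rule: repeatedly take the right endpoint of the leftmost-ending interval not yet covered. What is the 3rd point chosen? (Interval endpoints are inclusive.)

Process intervals by earliest right end; each time one isn't hit yet, stab at its right endpoint.
Sorted: [0,2] [4,7] [5,8] [8,14] [14,16]
{[0,2]} hit by 2; {[4,7],[5,8]} hit by 7; {[8,14],[14,16]} hit by 14.
Points: 2, 7, 14 (3 total).

14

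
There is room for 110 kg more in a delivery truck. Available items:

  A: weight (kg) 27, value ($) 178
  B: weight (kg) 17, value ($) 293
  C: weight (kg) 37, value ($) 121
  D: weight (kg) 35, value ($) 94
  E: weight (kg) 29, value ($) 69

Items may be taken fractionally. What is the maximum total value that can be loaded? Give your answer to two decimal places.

669.89

Sort by value per unit weight and fill in that order.
Ratios (sorted): B 17.24, A 6.59, C 3.27, D 2.69, E 2.38
take B (17 @ 293); take A (27 @ 178); take C (37 @ 121); take 29/35 of D → 77.89. Capacity used 110/110.
Total value = 669.89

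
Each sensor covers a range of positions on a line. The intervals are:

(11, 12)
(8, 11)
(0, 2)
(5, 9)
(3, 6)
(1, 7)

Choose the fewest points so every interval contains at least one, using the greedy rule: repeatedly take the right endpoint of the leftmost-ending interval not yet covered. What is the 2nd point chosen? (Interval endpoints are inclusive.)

Sort by right endpoint; whenever an interval is uncovered, place a point at its right end.
Sorted: [0,2] [3,6] [1,7] [5,9] [8,11] [11,12]
{[0,2]} hit by 2; {[3,6],[1,7],[5,9]} hit by 6; {[8,11],[11,12]} hit by 11.
Points: 2, 6, 11 (3 total).

6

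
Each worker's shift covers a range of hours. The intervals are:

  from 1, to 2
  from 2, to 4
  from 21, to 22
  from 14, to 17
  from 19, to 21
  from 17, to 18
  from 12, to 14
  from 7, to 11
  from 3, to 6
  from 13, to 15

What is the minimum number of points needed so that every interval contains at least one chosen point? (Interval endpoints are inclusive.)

Sorted: [1,2] [2,4] [3,6] [7,11] [12,14] [13,15] [14,17] [17,18] [19,21] [21,22]
{[1,2],[2,4]} hit by 2; {[3,6]} hit by 6; {[7,11]} hit by 11; {[12,14],[13,15],[14,17]} hit by 14; {[17,18]} hit by 18; {[19,21],[21,22]} hit by 21.
Points: 2, 6, 11, 14, 18, 21 (6 total).

6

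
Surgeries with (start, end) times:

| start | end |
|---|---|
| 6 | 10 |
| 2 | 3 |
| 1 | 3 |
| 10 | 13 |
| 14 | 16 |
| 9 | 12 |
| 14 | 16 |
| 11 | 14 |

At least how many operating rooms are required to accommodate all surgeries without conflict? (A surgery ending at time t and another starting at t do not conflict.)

3

The answer is the maximum number of intervals overlapping at any instant.
Events (time:±→running): 1:+→1 2:+→2 3:-→1 3:-→0 6:+→1 9:+→2 10:-→1 10:+→2 11:+→3 … peak 3.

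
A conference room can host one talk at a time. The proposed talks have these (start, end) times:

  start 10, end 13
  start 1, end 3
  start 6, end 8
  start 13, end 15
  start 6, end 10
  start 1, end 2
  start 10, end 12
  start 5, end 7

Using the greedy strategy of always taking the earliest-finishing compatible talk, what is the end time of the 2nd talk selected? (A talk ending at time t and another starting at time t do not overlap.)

Sort by end time and greedily take each interval whose start is ≥ the last chosen end.
By end time: (1,2), (1,3), (5,7), (6,8), (6,10), (10,12), (10,13), (13,15).
Pick (1,2); next start ≥ 2 → (5,7); next start ≥ 7 → (10,12); next start ≥ 12 → (13,15).
Selected: (1,2) (5,7) (10,12) (13,15)

7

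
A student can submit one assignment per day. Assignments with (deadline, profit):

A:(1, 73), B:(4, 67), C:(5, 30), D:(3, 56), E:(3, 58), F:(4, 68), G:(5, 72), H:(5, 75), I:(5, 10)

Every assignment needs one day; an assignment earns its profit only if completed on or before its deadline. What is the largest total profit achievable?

Take jobs in profit order; each goes to the latest open slot no later than its deadline.
By profit: H(d5,75), A(d1,73), G(d5,72), F(d4,68), B(d4,67), E(d3,58), D(d3,56), C(d5,30), I(d5,10)
H→slot 5; A→slot 1; G→slot 4; F→slot 3; B→slot 2; E skipped; D skipped; C skipped; I skipped.
Profit = 73 + 67 + 68 + 72 + 75 = 355

355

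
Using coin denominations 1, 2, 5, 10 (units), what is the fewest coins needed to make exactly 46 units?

46 = 4×10 + 1×5 + 1×1
Total coins = 4 + 1 + 1 = 6

6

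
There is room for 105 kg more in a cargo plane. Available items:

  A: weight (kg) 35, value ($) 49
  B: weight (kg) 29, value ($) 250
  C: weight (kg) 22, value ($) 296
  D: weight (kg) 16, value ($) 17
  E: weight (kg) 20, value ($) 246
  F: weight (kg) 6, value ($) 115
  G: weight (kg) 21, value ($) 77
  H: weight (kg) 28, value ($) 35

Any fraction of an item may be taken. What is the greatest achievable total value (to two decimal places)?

Order: F (115/6=19.17) > C (296/22=13.45) > E (246/20=12.30) > B (250/29=8.62) > G (77/21=3.67) > A (49/35=1.40) > H (35/28=1.25) > D (17/16=1.06)
Fill: take F (6 @ 115) → take C (22 @ 296) → take E (20 @ 246) → take B (29 @ 250) → take G (21 @ 77) → take 7/35 of A → 9.80; 105/105 used.
Total value = 993.80

993.80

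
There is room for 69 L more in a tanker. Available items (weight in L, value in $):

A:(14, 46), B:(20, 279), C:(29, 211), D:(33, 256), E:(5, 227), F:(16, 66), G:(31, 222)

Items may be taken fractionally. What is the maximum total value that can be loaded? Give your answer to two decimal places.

842.03

Greedy by value/weight ratio, highest first.
Ratios (sorted): E 45.40, B 13.95, D 7.76, C 7.28, G 7.16, F 4.12, A 3.29
take E (5 @ 227); take B (20 @ 279); take D (33 @ 256); take 11/29 of C → 80.03. Capacity used 69/69.
Total value = 842.03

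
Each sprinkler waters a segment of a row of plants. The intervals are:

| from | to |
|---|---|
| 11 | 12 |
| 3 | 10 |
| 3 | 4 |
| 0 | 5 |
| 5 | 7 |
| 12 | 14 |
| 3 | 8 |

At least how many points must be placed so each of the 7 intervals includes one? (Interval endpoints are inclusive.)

Process intervals by earliest right end; each time one isn't hit yet, stab at its right endpoint.
Sorted: [3,4] [0,5] [5,7] [3,8] [3,10] [11,12] [12,14]
{[3,4],[0,5]} hit by 4; {[5,7],[3,8],[3,10]} hit by 7; {[11,12],[12,14]} hit by 12.
Points: 4, 7, 12 (3 total).

3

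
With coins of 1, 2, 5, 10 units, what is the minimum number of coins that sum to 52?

6

Use the largest denomination that fits, subtract, and repeat.
52 = 5×10 + 1×2
Total coins = 5 + 1 = 6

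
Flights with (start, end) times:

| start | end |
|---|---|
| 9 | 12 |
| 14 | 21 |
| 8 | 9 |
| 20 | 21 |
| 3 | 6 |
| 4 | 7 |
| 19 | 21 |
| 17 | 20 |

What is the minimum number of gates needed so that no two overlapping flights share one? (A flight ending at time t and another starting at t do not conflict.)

3

Events (time:±→running): 3:+→1 4:+→2 6:-→1 7:-→0 8:+→1 9:-→0 9:+→1 12:-→0 14:+→1 17:+→2 19:+→3 … peak 3.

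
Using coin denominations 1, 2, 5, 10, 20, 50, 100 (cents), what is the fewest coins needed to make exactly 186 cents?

6

Greedy: take as many of the largest coin as possible, then repeat with the remainder.
186 = 1×100 + 1×50 + 1×20 + 1×10 + 1×5 + 1×1
Total coins = 1 + 1 + 1 + 1 + 1 + 1 = 6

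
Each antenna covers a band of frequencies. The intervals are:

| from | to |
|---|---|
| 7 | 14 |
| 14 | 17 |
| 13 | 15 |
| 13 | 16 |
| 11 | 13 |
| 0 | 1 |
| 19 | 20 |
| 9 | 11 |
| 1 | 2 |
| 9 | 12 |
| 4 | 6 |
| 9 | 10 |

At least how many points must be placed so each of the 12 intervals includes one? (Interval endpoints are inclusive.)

By right end: [0,1]  [1,2]  [4,6]  [9,10]  [9,11]  [9,12]  [11,13]  [7,14]  [13,15]  [13,16]  [14,17]  [19,20]
[0,1] uncovered → point at 1; [4,6] uncovered → point at 6; [9,10] uncovered → point at 10; [11,13] uncovered → point at 13; [14,17] uncovered → point at 17; [19,20] uncovered → point at 20.
Points: 1, 6, 10, 13, 17, 20 (6 total).

6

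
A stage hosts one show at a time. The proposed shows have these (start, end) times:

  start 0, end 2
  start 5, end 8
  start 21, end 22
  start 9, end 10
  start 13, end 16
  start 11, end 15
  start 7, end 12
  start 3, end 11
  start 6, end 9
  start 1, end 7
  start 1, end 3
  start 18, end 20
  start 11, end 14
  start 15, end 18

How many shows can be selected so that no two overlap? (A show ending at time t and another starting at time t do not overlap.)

Order by finish time; keep every interval that doesn't clash with the previous kept one.
Sorted by end: (0,2)  (1,3)  (1,7)  (5,8)  (6,9)  (9,10)  (3,11)  (7,12)  (11,14)  (11,15)  (13,16)  (15,18)  (18,20)  (21,22)
take (0,2); take (5,8); skip (6,9); take (9,10); take (11,14); skip (11,15); skip (13,16); take (15,18); take (18,20); take (21,22).
Selected 7 shows.

7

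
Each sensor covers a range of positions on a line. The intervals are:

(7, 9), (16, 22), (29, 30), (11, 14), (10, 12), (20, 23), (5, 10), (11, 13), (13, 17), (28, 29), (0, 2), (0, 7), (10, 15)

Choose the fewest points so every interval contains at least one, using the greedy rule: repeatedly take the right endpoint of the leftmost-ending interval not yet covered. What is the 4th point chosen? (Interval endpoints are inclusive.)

17

Sorted: [0,2] [0,7] [7,9] [5,10] [10,12] [11,13] [11,14] [10,15] [13,17] [16,22] [20,23] [28,29] [29,30]
{[0,2],[0,7]} hit by 2; {[7,9],[5,10]} hit by 9; {[10,12],[11,13],[11,14],[10,15]} hit by 12; {[13,17],[16,22]} hit by 17; {[20,23]} hit by 23; {[28,29],[29,30]} hit by 29.
Points: 2, 9, 12, 17, 23, 29 (6 total).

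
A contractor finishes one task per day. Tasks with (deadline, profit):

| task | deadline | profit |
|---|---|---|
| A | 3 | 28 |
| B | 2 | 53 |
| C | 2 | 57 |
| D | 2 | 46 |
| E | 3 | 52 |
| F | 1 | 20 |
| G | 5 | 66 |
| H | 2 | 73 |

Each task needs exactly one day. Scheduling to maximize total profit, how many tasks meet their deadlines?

Profit order: H=73 G=66 C=57 B=53 E=52 D=46 A=28 F=20
Assign: H→slot 2, G→slot 5, C→slot 1, B skipped, E→slot 3, D skipped, A skipped, F skipped.
Slots: [1:C] [2:H] [3:E] [5:G]
4 of 8 scheduled.

4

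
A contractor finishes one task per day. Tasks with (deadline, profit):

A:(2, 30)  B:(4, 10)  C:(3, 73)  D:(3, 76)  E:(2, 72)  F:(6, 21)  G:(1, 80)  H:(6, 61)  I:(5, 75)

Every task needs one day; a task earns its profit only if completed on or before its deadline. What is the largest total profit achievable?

Sort by profit descending; place each in the latest free slot ≤ its deadline.
By profit: G(d1,80), D(d3,76), I(d5,75), C(d3,73), E(d2,72), H(d6,61), A(d2,30), F(d6,21), B(d4,10)
G→slot 1; D→slot 3; I→slot 5; C→slot 2; E skipped; H→slot 6; A skipped; F→slot 4; B skipped.
Profit = 80 + 73 + 76 + 21 + 75 + 61 = 386

386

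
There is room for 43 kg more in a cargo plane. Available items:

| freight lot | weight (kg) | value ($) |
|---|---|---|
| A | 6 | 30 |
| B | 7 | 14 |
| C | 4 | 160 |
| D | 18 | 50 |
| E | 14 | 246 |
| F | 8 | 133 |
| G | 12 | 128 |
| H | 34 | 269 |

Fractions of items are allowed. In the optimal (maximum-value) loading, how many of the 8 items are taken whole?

Order: C (160/4=40.00) > E (246/14=17.57) > F (133/8=16.62) > G (128/12=10.67) > H (269/34=7.91) > A (30/6=5.00) > D (50/18=2.78) > B (14/7=2.00)
Fill: take C (4 @ 160) → take E (14 @ 246) → take F (8 @ 133) → take G (12 @ 128) → take 5/34 of H → 39.56; 43/43 used.
4 item(s) taken whole; one partial (take 5/34 of H).

4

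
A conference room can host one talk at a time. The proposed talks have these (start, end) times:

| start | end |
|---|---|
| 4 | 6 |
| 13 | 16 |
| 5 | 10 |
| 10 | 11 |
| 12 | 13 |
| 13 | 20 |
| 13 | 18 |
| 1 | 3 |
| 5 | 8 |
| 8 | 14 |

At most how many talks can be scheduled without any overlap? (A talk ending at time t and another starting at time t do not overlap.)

Sort by end time and greedily take each interval whose start is ≥ the last chosen end.
Sorted by end: (1,3)  (4,6)  (5,8)  (5,10)  (10,11)  (12,13)  (8,14)  (13,16)  (13,18)  (13,20)
take (1,3); take (4,6); take (10,11); take (12,13); skip (8,14); take (13,16); skip (13,18).
Selected 5 talks.

5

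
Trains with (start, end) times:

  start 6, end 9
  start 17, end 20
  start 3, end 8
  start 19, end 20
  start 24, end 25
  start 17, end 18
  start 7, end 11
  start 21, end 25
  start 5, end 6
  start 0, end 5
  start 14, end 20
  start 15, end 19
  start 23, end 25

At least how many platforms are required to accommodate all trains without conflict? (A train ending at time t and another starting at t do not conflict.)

Events (time:±→running): 0:+→1 3:+→2 5:-→1 5:+→2 6:-→1 6:+→2 7:+→3 8:-→2 9:-→1 11:-→0 14:+→1 15:+→2 17:+→3 17:+→4 … peak 4.

4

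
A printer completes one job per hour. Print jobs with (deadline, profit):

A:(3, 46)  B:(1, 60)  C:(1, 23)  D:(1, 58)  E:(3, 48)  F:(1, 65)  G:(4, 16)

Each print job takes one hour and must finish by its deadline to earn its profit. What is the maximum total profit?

175

Sort by profit descending; place each in the latest free slot ≤ its deadline.
By profit: F(d1,65), B(d1,60), D(d1,58), E(d3,48), A(d3,46), C(d1,23), G(d4,16)
F→slot 1; B skipped; D skipped; E→slot 3; A→slot 2; C skipped; G→slot 4.
Profit = 65 + 46 + 48 + 16 = 175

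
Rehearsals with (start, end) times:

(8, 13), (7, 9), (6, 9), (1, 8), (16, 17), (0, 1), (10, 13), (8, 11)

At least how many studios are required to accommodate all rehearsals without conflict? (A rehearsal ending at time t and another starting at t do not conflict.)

4

starts: [0, 1, 6, 7, 8, 8, 10, 16]
ends:   [1, 8, 9, 9, 11, 13, 13, 17]
s0→1 e1→0 s1→1 s6→2 s7→3 e8→2 s8→3 s8→4  — peak 4.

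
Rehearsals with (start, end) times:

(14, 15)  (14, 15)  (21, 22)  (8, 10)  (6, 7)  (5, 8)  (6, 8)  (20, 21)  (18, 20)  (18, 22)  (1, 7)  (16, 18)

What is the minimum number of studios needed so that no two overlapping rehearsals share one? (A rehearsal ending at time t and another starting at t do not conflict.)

Count concurrent intervals with a sweep; the peak is the room count.
starts: [1, 5, 6, 6, 8, 14, 14, 16, 18, 18, 20, 21]
ends:   [7, 7, 8, 8, 10, 15, 15, 18, 20, 21, 22, 22]
s1→1 s5→2 s6→3 s6→4  — peak 4.

4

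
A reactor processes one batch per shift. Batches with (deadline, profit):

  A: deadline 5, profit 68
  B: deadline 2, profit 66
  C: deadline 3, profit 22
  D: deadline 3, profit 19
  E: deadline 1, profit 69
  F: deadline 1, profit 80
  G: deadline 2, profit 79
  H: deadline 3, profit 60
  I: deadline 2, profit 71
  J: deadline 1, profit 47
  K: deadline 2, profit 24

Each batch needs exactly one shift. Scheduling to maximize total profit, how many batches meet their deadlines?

4

By profit: F(d1,80), G(d2,79), I(d2,71), E(d1,69), A(d5,68), B(d2,66), H(d3,60), J(d1,47), K(d2,24), C(d3,22), D(d3,19)
F→slot 1; G→slot 2; I skipped; E skipped; A→slot 5; B skipped; H→slot 3; J skipped; K skipped; C skipped; D skipped.
4 of 11 scheduled.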